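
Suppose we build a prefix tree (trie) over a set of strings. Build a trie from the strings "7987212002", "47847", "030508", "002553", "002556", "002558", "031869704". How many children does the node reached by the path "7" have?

Walk "7" from the root, arriving at one node.
Distinct next characters after "7": 9.
That node has 1 child edge.

1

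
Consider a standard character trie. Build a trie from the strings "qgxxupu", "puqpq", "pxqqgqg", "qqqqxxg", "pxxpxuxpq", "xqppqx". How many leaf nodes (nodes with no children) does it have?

6

Leaves are exactly the stored words that no other stored word extends.
Those words: "puqpq", "pxqqgqg", "pxxpxuxpq", "qgxxupu", "qqqqxxg", "xqppqx"
Leaf count: 6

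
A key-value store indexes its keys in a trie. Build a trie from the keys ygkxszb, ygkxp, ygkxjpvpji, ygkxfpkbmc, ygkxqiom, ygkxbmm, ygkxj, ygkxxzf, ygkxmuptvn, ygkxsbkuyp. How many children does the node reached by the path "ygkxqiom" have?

0

Follow the path "ygkxqiom" to its node, then look at its outgoing edges.
No stored string extends past "ygkxqiom".
That node has 0 child edges.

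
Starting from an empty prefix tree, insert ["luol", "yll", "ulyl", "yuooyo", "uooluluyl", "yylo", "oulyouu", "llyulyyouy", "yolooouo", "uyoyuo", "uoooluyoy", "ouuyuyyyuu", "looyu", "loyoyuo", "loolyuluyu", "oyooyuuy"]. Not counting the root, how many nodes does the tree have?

92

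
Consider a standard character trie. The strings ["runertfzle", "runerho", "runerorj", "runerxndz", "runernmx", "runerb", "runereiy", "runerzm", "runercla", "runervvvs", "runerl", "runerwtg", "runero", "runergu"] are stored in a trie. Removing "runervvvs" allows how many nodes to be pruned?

After clearing the end-marker at "runervvvs", prune upward until reaching a node still needed by another word.
The suffix "vvvs" (4 nodes) is used only by "runervvvs"; the node for "runer" still has the child "t", so pruning stops there.
Nodes removed: 4

4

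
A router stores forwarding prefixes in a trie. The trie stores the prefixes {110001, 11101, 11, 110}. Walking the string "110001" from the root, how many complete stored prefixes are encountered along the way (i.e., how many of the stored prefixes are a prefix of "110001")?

3

Traverse "110001" character by character; count nodes along the way that are marked as word ends.
Prefixes of the query that are stored words: "11", "110", "110001"
Count: 3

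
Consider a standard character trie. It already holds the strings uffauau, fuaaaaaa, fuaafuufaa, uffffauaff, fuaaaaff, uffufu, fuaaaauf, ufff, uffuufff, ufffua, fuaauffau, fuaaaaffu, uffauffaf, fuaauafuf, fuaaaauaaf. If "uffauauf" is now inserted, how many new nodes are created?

Walking "uffauauf" from the root, the first 7 characters ("uffauau") follow existing edges; "f" is the first miss.
New nodes needed: |"uffauauf"| − 7 = 8 − 7 = 1.

1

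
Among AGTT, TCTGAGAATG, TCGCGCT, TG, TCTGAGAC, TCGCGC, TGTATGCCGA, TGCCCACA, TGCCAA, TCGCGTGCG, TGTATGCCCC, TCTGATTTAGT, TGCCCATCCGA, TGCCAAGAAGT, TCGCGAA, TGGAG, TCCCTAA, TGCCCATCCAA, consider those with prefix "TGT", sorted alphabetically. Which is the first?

TGTATGCCCC

Filter for "TGT…" and sort: "TGTATGCCCC", "TGTATGCCGA"
Position 1: TGTATGCCCC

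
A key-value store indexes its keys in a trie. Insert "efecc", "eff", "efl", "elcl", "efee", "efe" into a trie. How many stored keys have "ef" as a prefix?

Filter for entries beginning with "ef":
Matches: "efe", "efecc", "efee", "eff", "efl"
Count: 5

5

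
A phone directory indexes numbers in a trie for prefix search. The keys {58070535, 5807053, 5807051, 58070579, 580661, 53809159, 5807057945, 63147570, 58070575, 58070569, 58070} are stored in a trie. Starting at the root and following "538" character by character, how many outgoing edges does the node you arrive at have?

1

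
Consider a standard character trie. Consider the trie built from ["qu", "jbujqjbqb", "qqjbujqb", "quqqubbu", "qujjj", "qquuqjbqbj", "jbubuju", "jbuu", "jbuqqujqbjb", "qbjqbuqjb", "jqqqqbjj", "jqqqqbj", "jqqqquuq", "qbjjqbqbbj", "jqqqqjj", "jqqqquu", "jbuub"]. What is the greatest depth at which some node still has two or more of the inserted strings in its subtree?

7

Equivalently: take the maximum, over all pairs, of their longest common prefix length.
e.g. "jqqqqbj" and "jqqqqbjj" share the prefix "jqqqqbj" of length 7; no pair shares a longer one.
Longest shared-prefix length: 7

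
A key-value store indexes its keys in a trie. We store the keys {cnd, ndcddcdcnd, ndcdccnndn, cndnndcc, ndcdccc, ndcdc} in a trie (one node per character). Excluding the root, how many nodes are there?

25

For each word, the new-node count is its length minus the longest prefix already in the trie:
  "cnd" → 3 new (c, n, d)
  "ndcddcdcnd" → 10 new (n, d, c, d, d, c, d, c, n, d)
  "ndcdccnndn" → prefix "ndcd" already present; 6 new (c, c, n, n, d, n)
  "cndnndcc" → prefix "cnd" already present; 5 new (n, n, d, c, c)
  "ndcdccc" → prefix "ndcdcc" already present; 1 new (c)
  "ndcdc" → prefix "ndcdc" already present; 0 new (none)
Total nodes = 3 + 10 + 6 + 5 + 1 + 0 = 25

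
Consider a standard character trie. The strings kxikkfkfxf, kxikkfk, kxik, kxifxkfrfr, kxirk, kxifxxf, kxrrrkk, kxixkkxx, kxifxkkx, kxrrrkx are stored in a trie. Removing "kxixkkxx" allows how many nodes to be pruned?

After clearing the end-marker at "kxixkkxx", prune upward until reaching a node still needed by another word.
The suffix "xkkxx" (5 nodes) is used only by "kxixkkxx"; the node for "kxi" still has the child "k", so pruning stops there.
Nodes removed: 5

5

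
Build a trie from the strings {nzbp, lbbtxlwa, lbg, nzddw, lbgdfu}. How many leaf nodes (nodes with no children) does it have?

A leaf is a node with no children — equivalently, the end of a word that is not a proper prefix of any other stored word.
Those words: "lbbtxlwa", "lbgdfu", "nzbp", "nzddw"
Leaf count: 4

4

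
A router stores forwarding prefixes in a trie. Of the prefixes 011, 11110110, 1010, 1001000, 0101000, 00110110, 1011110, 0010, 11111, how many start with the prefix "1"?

5

Traverse to the node for "1", then collect every word in that subtree.
Matches: "1001000", "1010", "1011110", "11110110", "11111"
Count: 5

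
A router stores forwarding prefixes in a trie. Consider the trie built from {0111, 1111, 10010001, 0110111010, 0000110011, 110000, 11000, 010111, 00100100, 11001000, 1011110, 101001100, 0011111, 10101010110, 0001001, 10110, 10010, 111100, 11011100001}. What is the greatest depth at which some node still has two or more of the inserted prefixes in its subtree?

5

Equivalently: take the maximum, over all pairs, of their longest common prefix length.
e.g. "10010" and "10010001" share the prefix "10010" of length 5; no pair shares a longer one.
Longest shared-prefix length: 5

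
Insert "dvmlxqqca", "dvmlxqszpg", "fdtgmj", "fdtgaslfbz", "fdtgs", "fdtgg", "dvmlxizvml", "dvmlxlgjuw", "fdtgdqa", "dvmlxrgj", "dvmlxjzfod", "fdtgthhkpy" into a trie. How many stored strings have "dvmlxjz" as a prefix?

Traverse to the node for "dvmlxjz", then collect every word in that subtree.
Words under "dvmlxjz": dvmlxjzfod
Count: 1

1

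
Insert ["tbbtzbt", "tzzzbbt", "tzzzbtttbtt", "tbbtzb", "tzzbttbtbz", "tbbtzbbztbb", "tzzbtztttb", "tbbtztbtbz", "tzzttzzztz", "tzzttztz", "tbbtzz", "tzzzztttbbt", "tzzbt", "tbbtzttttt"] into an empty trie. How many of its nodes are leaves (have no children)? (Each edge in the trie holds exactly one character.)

Leaves are exactly the stored words that no other stored word extends.
Those words: "tbbtzbbztbb", "tbbtzbt", "tbbtztbtbz", "tbbtzttttt", "tbbtzz", "tzzbttbtbz", "tzzbtztttb", "tzzttztz", "tzzttzzztz", "tzzzbbt", "tzzzbtttbtt", "tzzzztttbbt"
Leaf count: 12

12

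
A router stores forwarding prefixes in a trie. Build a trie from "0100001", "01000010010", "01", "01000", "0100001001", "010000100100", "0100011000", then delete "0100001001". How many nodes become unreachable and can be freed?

0

Walk "0100001001" from the leaf back toward the root, removing each node that no remaining word uses.
Every node on "0100001001" is still needed (e.g. by "01000010010"), so nothing is freed.
Nodes removed: 0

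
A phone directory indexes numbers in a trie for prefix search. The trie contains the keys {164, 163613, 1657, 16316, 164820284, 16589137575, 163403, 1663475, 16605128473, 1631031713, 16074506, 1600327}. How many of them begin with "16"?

Filter for entries beginning with "16":
Words under "16": 1600327, 16074506, 1631031713, 16316, 163403, 163613, 164, 164820284, 1657, 16589137575, 16605128473, 1663475
Count: 12

12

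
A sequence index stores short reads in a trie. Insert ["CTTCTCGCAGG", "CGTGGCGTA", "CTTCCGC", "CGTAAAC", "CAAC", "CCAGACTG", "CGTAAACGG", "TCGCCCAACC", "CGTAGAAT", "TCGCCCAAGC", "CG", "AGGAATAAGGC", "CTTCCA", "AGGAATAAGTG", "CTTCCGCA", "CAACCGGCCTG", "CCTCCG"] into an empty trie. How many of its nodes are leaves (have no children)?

A leaf is a node with no children — equivalently, the end of a word that is not a proper prefix of any other stored word.
Those words: "AGGAATAAGGC", "AGGAATAAGTG", "CAACCGGCCTG", "CCAGACTG", "CCTCCG", "CGTAAACGG", "CGTAGAAT", "CGTGGCGTA", "CTTCCA", "CTTCCGCA", "CTTCTCGCAGG", "TCGCCCAACC", "TCGCCCAAGC"
Leaf count: 13

13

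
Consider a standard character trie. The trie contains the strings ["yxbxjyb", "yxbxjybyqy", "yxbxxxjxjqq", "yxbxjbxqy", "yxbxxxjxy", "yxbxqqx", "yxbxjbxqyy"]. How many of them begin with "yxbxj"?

4

Filter for entries beginning with "yxbxj":
Matches: "yxbxjbxqy", "yxbxjbxqyy", "yxbxjyb", "yxbxjybyqy"
Count: 4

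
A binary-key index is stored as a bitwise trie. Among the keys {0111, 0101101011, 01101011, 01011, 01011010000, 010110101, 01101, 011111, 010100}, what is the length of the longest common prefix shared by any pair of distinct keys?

The deepest shared node is where two words last agree before diverging.
e.g. "010110101" and "0101101011" share the prefix "010110101" of length 9; no pair shares a longer one.
Longest shared-prefix length: 9

9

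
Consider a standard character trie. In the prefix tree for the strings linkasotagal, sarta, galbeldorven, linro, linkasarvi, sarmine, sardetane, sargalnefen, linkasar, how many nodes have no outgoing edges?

8

A leaf is a node with no children — equivalently, the end of a word that is not a proper prefix of any other stored word.
Those words: "galbeldorven", "linkasarvi", "linkasotagal", "linro", "sardetane", "sargalnefen", "sarmine", "sarta"
Leaf count: 8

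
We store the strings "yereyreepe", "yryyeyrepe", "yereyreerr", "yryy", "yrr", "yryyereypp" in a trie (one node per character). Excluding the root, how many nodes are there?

27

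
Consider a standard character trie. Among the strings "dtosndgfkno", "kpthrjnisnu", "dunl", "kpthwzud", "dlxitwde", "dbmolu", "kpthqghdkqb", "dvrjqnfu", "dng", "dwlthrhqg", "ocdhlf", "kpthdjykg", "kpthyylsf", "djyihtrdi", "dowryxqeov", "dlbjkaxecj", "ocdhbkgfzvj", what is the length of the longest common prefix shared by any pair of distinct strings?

4

The deepest shared node is where two words last agree before diverging.
"kpthdjykg" and "kpthqghdkqb" agree on "kpth" (4 characters) before diverging; nothing deeper is shared.
Longest shared-prefix length: 4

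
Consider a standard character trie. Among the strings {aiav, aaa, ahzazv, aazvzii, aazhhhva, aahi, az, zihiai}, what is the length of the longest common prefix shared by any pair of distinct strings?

The deepest shared node is where two words last agree before diverging.
"aazhhhva" and "aazvzii" agree on "aaz" (3 characters) before diverging; nothing deeper is shared.
Longest shared-prefix length: 3

3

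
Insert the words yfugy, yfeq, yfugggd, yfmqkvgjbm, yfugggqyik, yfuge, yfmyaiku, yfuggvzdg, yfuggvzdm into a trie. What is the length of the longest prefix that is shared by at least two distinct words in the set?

Look for the deepest trie node that still has at least two words in its subtree.
e.g. "yfuggvzdg" and "yfuggvzdm" share the prefix "yfuggvzd" of length 8; no pair shares a longer one.
Longest shared-prefix length: 8

8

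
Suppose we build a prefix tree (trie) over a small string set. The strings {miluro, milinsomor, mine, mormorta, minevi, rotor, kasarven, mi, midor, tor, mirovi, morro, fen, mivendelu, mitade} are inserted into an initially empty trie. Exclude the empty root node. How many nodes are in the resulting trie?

63

Count nodes per top-level branch (shared prefixes stored once):
  'f'-branch (fen): 3 nodes
  'k'-branch (kasarven): 8 nodes
  'm'-branch (mi, midor, milinsomor, miluro, mine, minevi, mirovi, mitade, mivendelu, mormorta, morro): 44 nodes
  'r'-branch (rotor): 5 nodes
  't'-branch (tor): 3 nodes
Sum: 63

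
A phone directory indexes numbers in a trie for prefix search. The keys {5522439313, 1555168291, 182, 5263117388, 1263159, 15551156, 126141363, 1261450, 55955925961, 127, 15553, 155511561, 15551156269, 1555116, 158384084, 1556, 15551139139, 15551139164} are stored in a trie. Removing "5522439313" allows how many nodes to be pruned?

8

A node on "5522439313"'s path can go only if nothing else ends at it or branches off below it.
The suffix "22439313" (8 nodes) is used only by "5522439313"; the node for "55" still has the child "9", so pruning stops there.
Nodes removed: 8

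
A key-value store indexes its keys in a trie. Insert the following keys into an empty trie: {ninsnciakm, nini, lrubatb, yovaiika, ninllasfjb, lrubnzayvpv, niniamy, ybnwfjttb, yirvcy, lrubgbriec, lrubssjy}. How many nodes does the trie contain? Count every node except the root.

For each word, the new-node count is its length minus the longest prefix already in the trie:
  "ninsnciakm" → 10 new (n, i, n, s, n, c, i, a, k, m)
  "nini" → prefix "nin" already present; 1 new (i)
  "lrubatb" → 7 new (l, r, u, b, a, t, b)
  "yovaiika" → 8 new (y, o, v, a, i, i, k, a)
  "ninllasfjb" → prefix "nin" already present; 7 new (l, l, a, s, f, j, b)
  "lrubnzayvpv" → prefix "lrub" already present; 7 new (n, z, a, y, v, p, v)
  "niniamy" → prefix "nini" already present; 3 new (a, m, y)
  "ybnwfjttb" → prefix "y" already present; 8 new (b, n, w, f, j, t, t, b)
  "yirvcy" → prefix "y" already present; 5 new (i, r, v, c, y)
  "lrubgbriec" → prefix "lrub" already present; 6 new (g, b, r, i, e, c)
  "lrubssjy" → prefix "lrub" already present; 4 new (s, s, j, y)
Total nodes = 10 + 1 + 7 + 8 + 7 + 7 + 3 + 8 + 5 + 6 + 4 = 66

66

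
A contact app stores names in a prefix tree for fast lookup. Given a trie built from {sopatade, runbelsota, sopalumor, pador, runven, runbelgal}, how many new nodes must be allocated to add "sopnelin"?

The longest prefix of "sopnelin" already in the trie is "sop" (length 3).
Each of the 5 remaining characters creates one node.

5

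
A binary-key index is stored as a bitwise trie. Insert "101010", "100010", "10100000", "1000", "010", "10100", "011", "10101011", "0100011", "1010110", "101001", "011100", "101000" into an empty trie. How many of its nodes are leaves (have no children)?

7

Leaves are exactly the stored words that no other stored word extends.
Those words: "0100011", "011100", "100010", "10100000", "101001", "10101011", "1010110"
Leaf count: 7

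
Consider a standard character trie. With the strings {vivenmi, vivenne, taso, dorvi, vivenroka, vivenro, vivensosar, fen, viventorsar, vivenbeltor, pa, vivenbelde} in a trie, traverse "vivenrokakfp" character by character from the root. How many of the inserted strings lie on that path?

Traverse "vivenrokakfp" character by character; count nodes along the way that are marked as word ends.
Prefixes of the query that are stored words: "vivenro", "vivenroka"
Count: 2

2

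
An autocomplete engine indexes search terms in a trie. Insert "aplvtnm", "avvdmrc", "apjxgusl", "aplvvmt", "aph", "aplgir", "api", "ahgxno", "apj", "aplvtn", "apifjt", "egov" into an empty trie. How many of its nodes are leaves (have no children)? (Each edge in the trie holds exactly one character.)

Leaves are exactly the stored words that no other stored word extends.
Those words: "ahgxno", "aph", "apifjt", "apjxgusl", "aplgir", "aplvtnm", "aplvvmt", "avvdmrc", "egov"
Leaf count: 9

9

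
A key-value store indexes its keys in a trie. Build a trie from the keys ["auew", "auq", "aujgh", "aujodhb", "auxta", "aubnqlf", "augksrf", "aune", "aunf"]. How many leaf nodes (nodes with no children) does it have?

Leaves are exactly the stored words that no other stored word extends.
Those words: "aubnqlf", "auew", "augksrf", "aujgh", "aujodhb", "aune", "aunf", "auq", "auxta"
Leaf count: 9

9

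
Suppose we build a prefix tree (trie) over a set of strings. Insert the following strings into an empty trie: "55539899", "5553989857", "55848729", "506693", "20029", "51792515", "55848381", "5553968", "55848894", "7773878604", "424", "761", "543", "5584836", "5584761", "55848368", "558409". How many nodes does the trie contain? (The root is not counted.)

66

Insert word by word; a character creates a node only if that edge doesn't already exist:
  "55539899" → 8 new (5, 5, 5, 3, 9, 8, 9, 9)
  "5553989857" → prefix "5553989" already present; 3 new (8, 5, 7)
  "55848729" → prefix "55" already present; 6 new (8, 4, 8, 7, 2, 9)
  "506693" → prefix "5" already present; 5 new (0, 6, 6, 9, 3)
  "20029" → 5 new (2, 0, 0, 2, 9)
  "51792515" → prefix "5" already present; 7 new (1, 7, 9, 2, 5, 1, 5)
  "55848381" → prefix "55848" already present; 3 new (3, 8, 1)
  "5553968" → prefix "55539" already present; 2 new (6, 8)
  "55848894" → prefix "55848" already present; 3 new (8, 9, 4)
  "7773878604" → 10 new (7, 7, 7, 3, 8, 7, 8, 6, 0, 4)
  "424" → 3 new (4, 2, 4)
  "761" → prefix "7" already present; 2 new (6, 1)
  "543" → prefix "5" already present; 2 new (4, 3)
  "5584836" → prefix "558483" already present; 1 new (6)
  "5584761" → prefix "5584" already present; 3 new (7, 6, 1)
  "55848368" → prefix "5584836" already present; 1 new (8)
  "558409" → prefix "5584" already present; 2 new (0, 9)
Total nodes = 8 + 3 + 6 + 5 + 5 + 7 + 3 + 2 + 3 + 10 + 3 + 2 + 2 + 1 + 3 + 1 + 2 = 66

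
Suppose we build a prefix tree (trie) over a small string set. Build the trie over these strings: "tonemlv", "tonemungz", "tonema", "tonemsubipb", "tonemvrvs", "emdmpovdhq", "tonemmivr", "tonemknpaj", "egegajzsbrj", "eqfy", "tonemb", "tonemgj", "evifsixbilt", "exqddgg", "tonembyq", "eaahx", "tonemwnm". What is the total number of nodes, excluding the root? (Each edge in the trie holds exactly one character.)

Count nodes per top-level branch (shared prefixes stored once):
  'e'-branch (eaahx, egegajzsbrj, emdmpovdhq, eqfy, evifsixbilt, exqddgg): 43 nodes
  't'-branch (tonema, tonemb, tonembyq, tonemgj, tonemknpaj, tonemlv, tonemmivr, tonemsubipb, tonemungz, tonemvrvs, tonemwnm): 39 nodes
Sum: 82

82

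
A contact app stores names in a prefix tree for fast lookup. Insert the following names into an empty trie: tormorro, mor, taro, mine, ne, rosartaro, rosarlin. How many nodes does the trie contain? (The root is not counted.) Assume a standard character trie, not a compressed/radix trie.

31

For each word, the new-node count is its length minus the longest prefix already in the trie:
  "tormorro" → 8 new (t, o, r, m, o, r, r, o)
  "mor" → 3 new (m, o, r)
  "taro" → prefix "t" already present; 3 new (a, r, o)
  "mine" → prefix "m" already present; 3 new (i, n, e)
  "ne" → 2 new (n, e)
  "rosartaro" → 9 new (r, o, s, a, r, t, a, r, o)
  "rosarlin" → prefix "rosar" already present; 3 new (l, i, n)
Total nodes = 8 + 3 + 3 + 3 + 2 + 9 + 3 = 31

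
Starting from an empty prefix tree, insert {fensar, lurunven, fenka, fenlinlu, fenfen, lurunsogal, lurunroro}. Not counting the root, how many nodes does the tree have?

33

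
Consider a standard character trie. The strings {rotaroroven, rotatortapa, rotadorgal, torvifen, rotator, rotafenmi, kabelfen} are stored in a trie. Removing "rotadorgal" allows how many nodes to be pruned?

A node on "rotadorgal"'s path can go only if nothing else ends at it or branches off below it.
The suffix "dorgal" (6 nodes) is used only by "rotadorgal"; the node for "rota" still has the child "r", so pruning stops there.
Nodes removed: 6

6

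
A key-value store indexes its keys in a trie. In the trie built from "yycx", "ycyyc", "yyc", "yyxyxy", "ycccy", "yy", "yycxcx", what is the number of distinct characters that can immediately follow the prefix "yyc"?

1

The children of the "yyc" node are the distinct next characters among strings starting with "yyc".
Distinct next characters after "yyc": x.
That node has 1 child edge.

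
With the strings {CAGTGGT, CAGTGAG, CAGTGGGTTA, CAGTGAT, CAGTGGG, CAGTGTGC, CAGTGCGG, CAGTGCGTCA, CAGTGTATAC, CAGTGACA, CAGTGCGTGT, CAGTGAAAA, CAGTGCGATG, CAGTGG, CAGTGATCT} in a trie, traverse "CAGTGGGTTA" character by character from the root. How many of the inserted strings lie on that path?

Walk "CAGTGGGTTA" from the root; an end-of-word marker is hit whenever a stored word is a prefix of "CAGTGGGTTA".
Prefixes of the query that are stored words: "CAGTGG", "CAGTGGG", "CAGTGGGTTA"
Count: 3

3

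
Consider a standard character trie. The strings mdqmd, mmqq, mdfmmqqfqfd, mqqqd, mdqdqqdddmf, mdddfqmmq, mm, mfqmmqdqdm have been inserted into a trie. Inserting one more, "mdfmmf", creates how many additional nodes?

1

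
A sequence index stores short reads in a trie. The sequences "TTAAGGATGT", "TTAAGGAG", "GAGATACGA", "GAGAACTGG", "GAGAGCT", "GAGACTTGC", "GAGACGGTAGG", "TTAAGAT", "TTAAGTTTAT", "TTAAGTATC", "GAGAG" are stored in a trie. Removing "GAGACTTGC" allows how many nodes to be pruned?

4

Walk "GAGACTTGC" from the leaf back toward the root, removing each node that no remaining word uses.
The suffix "TTGC" (4 nodes) is used only by "GAGACTTGC"; the node for "GAGAC" still has the child "G", so pruning stops there.
Nodes removed: 4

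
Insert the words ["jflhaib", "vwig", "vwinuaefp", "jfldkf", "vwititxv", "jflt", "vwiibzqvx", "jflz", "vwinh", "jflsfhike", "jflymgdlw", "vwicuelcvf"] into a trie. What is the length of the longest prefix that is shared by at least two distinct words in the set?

Equivalently: take the maximum, over all pairs, of their longest common prefix length.
e.g. "vwinh" and "vwinuaefp" share the prefix "vwin" of length 4; no pair shares a longer one.
Longest shared-prefix length: 4

4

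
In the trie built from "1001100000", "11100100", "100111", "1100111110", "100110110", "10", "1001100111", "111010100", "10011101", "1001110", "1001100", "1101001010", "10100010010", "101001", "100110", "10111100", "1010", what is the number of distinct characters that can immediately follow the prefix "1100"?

1

The children of the "1100" node are the distinct next characters among strings starting with "1100".
Distinct next characters after "1100": 1.
That node has 1 child edge.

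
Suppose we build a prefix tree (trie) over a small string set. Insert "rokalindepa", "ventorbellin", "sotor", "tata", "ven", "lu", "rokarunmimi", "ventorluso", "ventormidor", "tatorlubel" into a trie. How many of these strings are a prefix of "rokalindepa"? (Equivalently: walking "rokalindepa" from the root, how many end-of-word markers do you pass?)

1

Traverse "rokalindepa" character by character; count nodes along the way that are marked as word ends.
Prefixes of the query that are stored words: "rokalindepa"
Count: 1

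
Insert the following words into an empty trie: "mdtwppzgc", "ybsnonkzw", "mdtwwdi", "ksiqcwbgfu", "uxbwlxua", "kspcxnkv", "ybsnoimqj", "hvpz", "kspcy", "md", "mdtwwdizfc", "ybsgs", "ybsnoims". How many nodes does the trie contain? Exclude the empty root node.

60

Count nodes per top-level branch (shared prefixes stored once):
  'h'-branch (hvpz): 4 nodes
  'k'-branch (ksiqcwbgfu, kspcxnkv, kspcy): 17 nodes
  'm'-branch (md, mdtwppzgc, mdtwwdi, mdtwwdizfc): 15 nodes
  'u'-branch (uxbwlxua): 8 nodes
  'y'-branch (ybsgs, ybsnoimqj, ybsnoims, ybsnonkzw): 16 nodes
Sum: 60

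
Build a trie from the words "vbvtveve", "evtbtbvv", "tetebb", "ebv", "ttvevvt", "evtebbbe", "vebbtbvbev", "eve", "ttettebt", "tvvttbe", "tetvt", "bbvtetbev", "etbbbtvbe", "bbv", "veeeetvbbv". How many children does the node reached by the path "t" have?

The children of the "t" node are the distinct next characters among strings starting with "t".
Characters that immediately follow "t" among the stored strings: {e, t, v}.
That node has 3 child edges.

3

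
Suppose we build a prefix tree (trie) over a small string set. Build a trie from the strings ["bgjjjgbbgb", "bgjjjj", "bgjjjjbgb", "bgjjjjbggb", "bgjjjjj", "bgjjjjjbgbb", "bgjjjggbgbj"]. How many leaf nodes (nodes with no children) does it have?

Leaves are exactly the stored words that no other stored word extends.
Those words: "bgjjjgbbgb", "bgjjjggbgbj", "bgjjjjbgb", "bgjjjjbggb", "bgjjjjjbgbb"
Leaf count: 5

5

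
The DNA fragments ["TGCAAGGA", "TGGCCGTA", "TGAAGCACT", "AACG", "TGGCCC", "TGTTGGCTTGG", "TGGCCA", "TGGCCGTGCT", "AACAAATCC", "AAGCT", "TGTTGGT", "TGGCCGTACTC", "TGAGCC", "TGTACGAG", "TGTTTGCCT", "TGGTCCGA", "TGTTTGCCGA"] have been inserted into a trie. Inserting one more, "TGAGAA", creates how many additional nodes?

"TGAG" is already a path in the trie; the remaining "AA" must be added.
Each of the 2 remaining characters creates one node.

2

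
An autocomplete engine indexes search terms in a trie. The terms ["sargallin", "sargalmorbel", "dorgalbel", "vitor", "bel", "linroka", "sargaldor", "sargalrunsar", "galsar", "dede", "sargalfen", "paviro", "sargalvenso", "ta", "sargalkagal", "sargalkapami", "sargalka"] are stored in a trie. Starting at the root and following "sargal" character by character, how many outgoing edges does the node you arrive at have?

7

The children of the "sargal" node are the distinct next characters among strings starting with "sargal".
Characters that immediately follow "sargal" among the stored strings: {d, f, k, l, m, r, v}.
That node has 7 child edges.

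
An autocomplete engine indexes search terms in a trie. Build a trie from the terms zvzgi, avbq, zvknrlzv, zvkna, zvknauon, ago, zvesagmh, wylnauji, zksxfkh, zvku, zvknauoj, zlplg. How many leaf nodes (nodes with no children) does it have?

Leaves are exactly the stored words that no other stored word extends.
Those words: "ago", "avbq", "wylnauji", "zksxfkh", "zlplg", "zvesagmh", "zvknauoj", "zvknauon", "zvknrlzv", "zvku", "zvzgi"
Leaf count: 11

11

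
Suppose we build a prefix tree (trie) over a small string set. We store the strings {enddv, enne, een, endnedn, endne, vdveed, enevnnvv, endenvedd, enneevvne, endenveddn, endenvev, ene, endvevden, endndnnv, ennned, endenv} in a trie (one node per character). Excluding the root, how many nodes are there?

51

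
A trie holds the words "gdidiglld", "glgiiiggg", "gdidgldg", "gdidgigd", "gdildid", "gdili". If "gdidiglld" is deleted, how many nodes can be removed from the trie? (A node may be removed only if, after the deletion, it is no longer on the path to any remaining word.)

5

A node on "gdidiglld"'s path can go only if nothing else ends at it or branches off below it.
The suffix "iglld" (5 nodes) is used only by "gdidiglld"; the node for "gdid" still has the child "g", so pruning stops there.
Nodes removed: 5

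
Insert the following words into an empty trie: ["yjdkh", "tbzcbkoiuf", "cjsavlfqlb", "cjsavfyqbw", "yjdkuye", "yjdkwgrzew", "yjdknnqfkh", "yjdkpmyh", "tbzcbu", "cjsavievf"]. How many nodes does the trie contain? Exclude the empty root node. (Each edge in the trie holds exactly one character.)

54

For each word, the new-node count is its length minus the longest prefix already in the trie:
  "yjdkh" → 5 new (y, j, d, k, h)
  "tbzcbkoiuf" → 10 new (t, b, z, c, b, k, o, i, u, f)
  "cjsavlfqlb" → 10 new (c, j, s, a, v, l, f, q, l, b)
  "cjsavfyqbw" → prefix "cjsav" already present; 5 new (f, y, q, b, w)
  "yjdkuye" → prefix "yjdk" already present; 3 new (u, y, e)
  "yjdkwgrzew" → prefix "yjdk" already present; 6 new (w, g, r, z, e, w)
  "yjdknnqfkh" → prefix "yjdk" already present; 6 new (n, n, q, f, k, h)
  "yjdkpmyh" → prefix "yjdk" already present; 4 new (p, m, y, h)
  "tbzcbu" → prefix "tbzcb" already present; 1 new (u)
  "cjsavievf" → prefix "cjsav" already present; 4 new (i, e, v, f)
Total nodes = 5 + 10 + 10 + 5 + 3 + 6 + 6 + 4 + 1 + 4 = 54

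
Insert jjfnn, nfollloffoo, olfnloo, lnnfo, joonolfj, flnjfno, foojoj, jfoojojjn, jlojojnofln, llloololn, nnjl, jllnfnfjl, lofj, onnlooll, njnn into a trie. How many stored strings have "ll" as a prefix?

Filter for entries beginning with "ll":
Matches: "llloololn"
Count: 1

1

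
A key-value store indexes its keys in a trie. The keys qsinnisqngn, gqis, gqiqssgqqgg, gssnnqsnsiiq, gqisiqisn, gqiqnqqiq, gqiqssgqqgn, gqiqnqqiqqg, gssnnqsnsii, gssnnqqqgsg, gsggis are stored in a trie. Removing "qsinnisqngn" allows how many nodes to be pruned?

11

Walk "qsinnisqngn" from the leaf back toward the root, removing each node that no remaining word uses.
No other word shares any prefix with "qsinnisqngn", so all 11 of its nodes go.
Nodes removed: 11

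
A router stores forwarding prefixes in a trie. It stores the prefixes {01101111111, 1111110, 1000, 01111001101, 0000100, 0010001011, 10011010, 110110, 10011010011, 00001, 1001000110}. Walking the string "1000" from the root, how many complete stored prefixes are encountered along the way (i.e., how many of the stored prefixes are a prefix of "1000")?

1

Traverse "1000" character by character; count nodes along the way that are marked as word ends.
Prefixes of the query that are stored words: "1000"
Count: 1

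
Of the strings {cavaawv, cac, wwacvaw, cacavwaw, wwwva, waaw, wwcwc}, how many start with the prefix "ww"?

3

Filter for entries beginning with "ww":
Words under "ww": wwacvaw, wwcwc, wwwva
Count: 3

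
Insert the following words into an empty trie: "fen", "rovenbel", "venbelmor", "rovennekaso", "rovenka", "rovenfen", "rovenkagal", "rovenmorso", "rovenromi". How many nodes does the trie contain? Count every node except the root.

For each word, the new-node count is its length minus the longest prefix already in the trie:
  "fen" → 3 new (f, e, n)
  "rovenbel" → 8 new (r, o, v, e, n, b, e, l)
  "venbelmor" → 9 new (v, e, n, b, e, l, m, o, r)
  "rovennekaso" → prefix "roven" already present; 6 new (n, e, k, a, s, o)
  "rovenka" → prefix "roven" already present; 2 new (k, a)
  "rovenfen" → prefix "roven" already present; 3 new (f, e, n)
  "rovenkagal" → prefix "rovenka" already present; 3 new (g, a, l)
  "rovenmorso" → prefix "roven" already present; 5 new (m, o, r, s, o)
  "rovenromi" → prefix "roven" already present; 4 new (r, o, m, i)
Total nodes = 3 + 8 + 9 + 6 + 2 + 3 + 3 + 5 + 4 = 43

43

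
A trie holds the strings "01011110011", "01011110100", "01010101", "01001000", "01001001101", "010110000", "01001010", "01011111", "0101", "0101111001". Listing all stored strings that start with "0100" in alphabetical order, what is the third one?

01001010

DFS of the "0100" subtree visits, in order: "01001000", "01001001101", "01001010"
The 3rd is 01001010.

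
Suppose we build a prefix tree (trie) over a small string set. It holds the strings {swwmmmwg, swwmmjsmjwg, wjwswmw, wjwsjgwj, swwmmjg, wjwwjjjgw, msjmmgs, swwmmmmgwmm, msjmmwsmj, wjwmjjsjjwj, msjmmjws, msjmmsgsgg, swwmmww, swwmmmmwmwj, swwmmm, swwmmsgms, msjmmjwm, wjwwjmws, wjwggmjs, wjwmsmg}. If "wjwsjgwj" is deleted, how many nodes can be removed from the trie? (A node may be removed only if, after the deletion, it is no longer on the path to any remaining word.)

A node on "wjwsjgwj"'s path can go only if nothing else ends at it or branches off below it.
The suffix "jgwj" (4 nodes) is used only by "wjwsjgwj"; the node for "wjws" still has the child "w", so pruning stops there.
Nodes removed: 4

4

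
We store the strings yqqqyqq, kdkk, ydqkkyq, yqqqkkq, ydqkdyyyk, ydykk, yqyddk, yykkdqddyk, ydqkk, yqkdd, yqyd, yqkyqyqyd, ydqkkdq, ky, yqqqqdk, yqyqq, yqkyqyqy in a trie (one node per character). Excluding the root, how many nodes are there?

58

For each word, the new-node count is its length minus the longest prefix already in the trie:
  "yqqqyqq" → 7 new (y, q, q, q, y, q, q)
  "kdkk" → 4 new (k, d, k, k)
  "ydqkkyq" → prefix "y" already present; 6 new (d, q, k, k, y, q)
  "yqqqkkq" → prefix "yqqq" already present; 3 new (k, k, q)
  "ydqkdyyyk" → prefix "ydqk" already present; 5 new (d, y, y, y, k)
  "ydykk" → prefix "yd" already present; 3 new (y, k, k)
  "yqyddk" → prefix "yq" already present; 4 new (y, d, d, k)
  "yykkdqddyk" → prefix "y" already present; 9 new (y, k, k, d, q, d, d, y, k)
  "ydqkk" → prefix "ydqkk" already present; 0 new (none)
  "yqkdd" → prefix "yq" already present; 3 new (k, d, d)
  "yqyd" → prefix "yqyd" already present; 0 new (none)
  "yqkyqyqyd" → prefix "yqk" already present; 6 new (y, q, y, q, y, d)
  "ydqkkdq" → prefix "ydqkk" already present; 2 new (d, q)
  "ky" → prefix "k" already present; 1 new (y)
  "yqqqqdk" → prefix "yqqq" already present; 3 new (q, d, k)
  "yqyqq" → prefix "yqy" already present; 2 new (q, q)
  "yqkyqyqy" → prefix "yqkyqyqy" already present; 0 new (none)
Total nodes = 7 + 4 + 6 + 3 + 5 + 3 + 4 + 9 + 0 + 3 + 0 + 6 + 2 + 1 + 3 + 2 + 0 = 58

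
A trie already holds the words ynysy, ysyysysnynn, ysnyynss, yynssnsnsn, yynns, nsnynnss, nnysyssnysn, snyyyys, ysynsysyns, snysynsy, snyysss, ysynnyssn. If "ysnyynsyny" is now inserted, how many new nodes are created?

The longest prefix of "ysnyynsyny" already in the trie is "ysnyyns" (length 7).
Each of the 3 remaining characters creates one node.

3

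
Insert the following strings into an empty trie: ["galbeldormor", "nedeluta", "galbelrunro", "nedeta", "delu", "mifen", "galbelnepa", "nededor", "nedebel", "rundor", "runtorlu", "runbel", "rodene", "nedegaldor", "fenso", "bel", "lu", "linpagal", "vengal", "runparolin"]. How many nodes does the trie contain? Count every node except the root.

101

Insert word by word; a character creates a node only if that edge doesn't already exist:
  "galbeldormor" → 12 new (g, a, l, b, e, l, d, o, r, m, o, r)
  "nedeluta" → 8 new (n, e, d, e, l, u, t, a)
  "galbelrunro" → prefix "galbel" already present; 5 new (r, u, n, r, o)
  "nedeta" → prefix "nede" already present; 2 new (t, a)
  "delu" → 4 new (d, e, l, u)
  "mifen" → 5 new (m, i, f, e, n)
  "galbelnepa" → prefix "galbel" already present; 4 new (n, e, p, a)
  "nededor" → prefix "nede" already present; 3 new (d, o, r)
  "nedebel" → prefix "nede" already present; 3 new (b, e, l)
  "rundor" → 6 new (r, u, n, d, o, r)
  "runtorlu" → prefix "run" already present; 5 new (t, o, r, l, u)
  "runbel" → prefix "run" already present; 3 new (b, e, l)
  "rodene" → prefix "r" already present; 5 new (o, d, e, n, e)
  "nedegaldor" → prefix "nede" already present; 6 new (g, a, l, d, o, r)
  "fenso" → 5 new (f, e, n, s, o)
  "bel" → 3 new (b, e, l)
  "lu" → 2 new (l, u)
  "linpagal" → prefix "l" already present; 7 new (i, n, p, a, g, a, l)
  "vengal" → 6 new (v, e, n, g, a, l)
  "runparolin" → prefix "run" already present; 7 new (p, a, r, o, l, i, n)
Total nodes = 12 + 8 + 5 + 2 + 4 + 5 + 4 + 3 + 3 + 6 + 5 + 3 + 5 + 6 + 5 + 3 + 2 + 7 + 6 + 7 = 101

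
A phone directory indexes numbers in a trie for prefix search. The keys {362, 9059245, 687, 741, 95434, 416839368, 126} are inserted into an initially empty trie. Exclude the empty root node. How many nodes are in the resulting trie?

Count nodes per top-level branch (shared prefixes stored once):
  '1'-branch (126): 3 nodes
  '3'-branch (362): 3 nodes
  '4'-branch (416839368): 9 nodes
  '6'-branch (687): 3 nodes
  '7'-branch (741): 3 nodes
  '9'-branch (9059245, 95434): 11 nodes
Sum: 32

32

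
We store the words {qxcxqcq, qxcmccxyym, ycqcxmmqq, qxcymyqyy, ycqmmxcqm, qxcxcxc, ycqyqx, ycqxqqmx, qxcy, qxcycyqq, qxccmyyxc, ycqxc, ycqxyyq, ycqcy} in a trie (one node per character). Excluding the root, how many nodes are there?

For each word, the new-node count is its length minus the longest prefix already in the trie:
  "qxcxqcq" → 7 new (q, x, c, x, q, c, q)
  "qxcmccxyym" → prefix "qxc" already present; 7 new (m, c, c, x, y, y, m)
  "ycqcxmmqq" → 9 new (y, c, q, c, x, m, m, q, q)
  "qxcymyqyy" → prefix "qxc" already present; 6 new (y, m, y, q, y, y)
  "ycqmmxcqm" → prefix "ycq" already present; 6 new (m, m, x, c, q, m)
  "qxcxcxc" → prefix "qxcx" already present; 3 new (c, x, c)
  "ycqyqx" → prefix "ycq" already present; 3 new (y, q, x)
  "ycqxqqmx" → prefix "ycq" already present; 5 new (x, q, q, m, x)
  "qxcy" → prefix "qxcy" already present; 0 new (none)
  "qxcycyqq" → prefix "qxcy" already present; 4 new (c, y, q, q)
  "qxccmyyxc" → prefix "qxc" already present; 6 new (c, m, y, y, x, c)
  "ycqxc" → prefix "ycqx" already present; 1 new (c)
  "ycqxyyq" → prefix "ycqx" already present; 3 new (y, y, q)
  "ycqcy" → prefix "ycqc" already present; 1 new (y)
Total nodes = 7 + 7 + 9 + 6 + 6 + 3 + 3 + 5 + 0 + 4 + 6 + 1 + 3 + 1 = 61

61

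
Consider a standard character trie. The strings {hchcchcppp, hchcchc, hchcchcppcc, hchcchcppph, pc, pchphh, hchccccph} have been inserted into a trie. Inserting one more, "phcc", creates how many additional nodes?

3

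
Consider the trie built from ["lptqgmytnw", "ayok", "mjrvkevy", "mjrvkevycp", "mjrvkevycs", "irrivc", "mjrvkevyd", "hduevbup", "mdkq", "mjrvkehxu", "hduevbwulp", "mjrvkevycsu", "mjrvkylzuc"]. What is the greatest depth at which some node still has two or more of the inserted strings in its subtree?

Equivalently: take the maximum, over all pairs, of their longest common prefix length.
"mjrvkevycs" and "mjrvkevycsu" agree on "mjrvkevycs" (10 characters) before diverging; nothing deeper is shared.
Longest shared-prefix length: 10

10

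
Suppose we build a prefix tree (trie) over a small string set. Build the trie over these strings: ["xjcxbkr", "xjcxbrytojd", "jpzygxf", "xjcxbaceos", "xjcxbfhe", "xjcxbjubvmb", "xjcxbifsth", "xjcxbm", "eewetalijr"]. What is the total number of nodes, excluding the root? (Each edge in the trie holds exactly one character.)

Trace insertions, counting only characters that open a new branch:
  "xjcxbkr" → 7 new (x, j, c, x, b, k, r)
  "xjcxbrytojd" → prefix "xjcxb" already present; 6 new (r, y, t, o, j, d)
  "jpzygxf" → 7 new (j, p, z, y, g, x, f)
  "xjcxbaceos" → prefix "xjcxb" already present; 5 new (a, c, e, o, s)
  "xjcxbfhe" → prefix "xjcxb" already present; 3 new (f, h, e)
  "xjcxbjubvmb" → prefix "xjcxb" already present; 6 new (j, u, b, v, m, b)
  "xjcxbifsth" → prefix "xjcxb" already present; 5 new (i, f, s, t, h)
  "xjcxbm" → prefix "xjcxb" already present; 1 new (m)
  "eewetalijr" → 10 new (e, e, w, e, t, a, l, i, j, r)
Total nodes = 7 + 6 + 7 + 5 + 3 + 6 + 5 + 1 + 10 = 50

50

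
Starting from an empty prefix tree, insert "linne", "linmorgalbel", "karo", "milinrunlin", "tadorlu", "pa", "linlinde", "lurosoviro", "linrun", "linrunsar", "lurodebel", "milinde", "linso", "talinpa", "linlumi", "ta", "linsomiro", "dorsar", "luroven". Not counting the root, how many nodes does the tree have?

88

For each word, the new-node count is its length minus the longest prefix already in the trie:
  "linne" → 5 new (l, i, n, n, e)
  "linmorgalbel" → prefix "lin" already present; 9 new (m, o, r, g, a, l, b, e, l)
  "karo" → 4 new (k, a, r, o)
  "milinrunlin" → 11 new (m, i, l, i, n, r, u, n, l, i, n)
  "tadorlu" → 7 new (t, a, d, o, r, l, u)
  "pa" → 2 new (p, a)
  "linlinde" → prefix "lin" already present; 5 new (l, i, n, d, e)
  "lurosoviro" → prefix "l" already present; 9 new (u, r, o, s, o, v, i, r, o)
  "linrun" → prefix "lin" already present; 3 new (r, u, n)
  "linrunsar" → prefix "linrun" already present; 3 new (s, a, r)
  "lurodebel" → prefix "luro" already present; 5 new (d, e, b, e, l)
  "milinde" → prefix "milin" already present; 2 new (d, e)
  "linso" → prefix "lin" already present; 2 new (s, o)
  "talinpa" → prefix "ta" already present; 5 new (l, i, n, p, a)
  "linlumi" → prefix "linl" already present; 3 new (u, m, i)
  "ta" → prefix "ta" already present; 0 new (none)
  "linsomiro" → prefix "linso" already present; 4 new (m, i, r, o)
  "dorsar" → 6 new (d, o, r, s, a, r)
  "luroven" → prefix "luro" already present; 3 new (v, e, n)
Total nodes = 5 + 9 + 4 + 11 + 7 + 2 + 5 + 9 + 3 + 3 + 5 + 2 + 2 + 5 + 3 + 0 + 4 + 6 + 3 = 88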